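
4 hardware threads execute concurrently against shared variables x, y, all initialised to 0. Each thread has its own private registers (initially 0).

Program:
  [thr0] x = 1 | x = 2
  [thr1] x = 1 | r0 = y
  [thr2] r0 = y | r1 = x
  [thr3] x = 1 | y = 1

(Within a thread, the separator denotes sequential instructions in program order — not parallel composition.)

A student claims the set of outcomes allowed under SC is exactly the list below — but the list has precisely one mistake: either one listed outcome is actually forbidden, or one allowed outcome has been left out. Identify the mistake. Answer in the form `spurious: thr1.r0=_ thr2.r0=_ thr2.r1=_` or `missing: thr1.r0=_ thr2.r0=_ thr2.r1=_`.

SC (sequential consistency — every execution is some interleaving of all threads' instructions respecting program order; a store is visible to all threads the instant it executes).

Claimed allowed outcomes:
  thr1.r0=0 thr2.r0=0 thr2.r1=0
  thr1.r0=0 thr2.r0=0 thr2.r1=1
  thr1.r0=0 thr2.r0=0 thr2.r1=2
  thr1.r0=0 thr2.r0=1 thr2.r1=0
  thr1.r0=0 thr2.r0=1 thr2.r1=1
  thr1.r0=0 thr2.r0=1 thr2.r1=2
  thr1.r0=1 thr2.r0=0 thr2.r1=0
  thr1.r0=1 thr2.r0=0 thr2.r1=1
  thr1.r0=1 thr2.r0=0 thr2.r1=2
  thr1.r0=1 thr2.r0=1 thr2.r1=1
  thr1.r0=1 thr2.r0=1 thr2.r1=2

outcome vector order: (thr1.r0,thr2.r0,thr2.r1)
under SC → <0 0 0> <0 0 1> <0 0 2> <0 1 1> <0 1 2> <1 0 0> <1 0 1> <1 0 2> <1 1 1> <1 1 2>
claimed∖SC = {<0 1 0>}

spurious: thr1.r0=0 thr2.r0=1 thr2.r1=0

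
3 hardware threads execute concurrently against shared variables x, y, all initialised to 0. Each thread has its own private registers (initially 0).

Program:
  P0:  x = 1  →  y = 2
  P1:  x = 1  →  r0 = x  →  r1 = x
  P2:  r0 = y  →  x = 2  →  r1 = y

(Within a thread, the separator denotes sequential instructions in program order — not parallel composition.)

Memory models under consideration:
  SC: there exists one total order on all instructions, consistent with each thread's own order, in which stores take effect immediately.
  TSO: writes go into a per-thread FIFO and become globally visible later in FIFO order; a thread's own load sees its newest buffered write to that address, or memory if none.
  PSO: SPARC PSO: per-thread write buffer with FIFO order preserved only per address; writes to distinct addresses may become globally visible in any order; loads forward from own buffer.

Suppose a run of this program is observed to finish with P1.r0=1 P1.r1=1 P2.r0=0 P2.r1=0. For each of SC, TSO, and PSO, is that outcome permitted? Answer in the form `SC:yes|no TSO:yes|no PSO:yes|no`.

SC:yes TSO:yes PSO:yes

outcome vector order: (P1.r0,P1.r1,P2.r0,P2.r1)
[SC] allowed = {1/1/0/0 1/1/0/2 1/1/2/2 1/2/0/0 1/2/0/2 1/2/2/2 2/1/0/0 2/1/0/2 2/2/0/0 2/2/0/2 2/2/2/2}
[TSO] allowed = {1/1/0/0 1/1/0/2 1/1/2/2 1/2/0/0 1/2/0/2 1/2/2/2 2/1/0/0 2/1/0/2 2/2/0/0 2/2/0/2 2/2/2/2}
[PSO] allowed = {1/1/0/0 1/1/0/2 1/1/2/2 1/2/0/0 1/2/0/2 1/2/2/2 2/1/0/0 2/1/0/2 2/1/2/2 2/2/0/0 2/2/0/2 2/2/2/2}
target 1/1/0/0 ∈ {SC,TSO,PSO}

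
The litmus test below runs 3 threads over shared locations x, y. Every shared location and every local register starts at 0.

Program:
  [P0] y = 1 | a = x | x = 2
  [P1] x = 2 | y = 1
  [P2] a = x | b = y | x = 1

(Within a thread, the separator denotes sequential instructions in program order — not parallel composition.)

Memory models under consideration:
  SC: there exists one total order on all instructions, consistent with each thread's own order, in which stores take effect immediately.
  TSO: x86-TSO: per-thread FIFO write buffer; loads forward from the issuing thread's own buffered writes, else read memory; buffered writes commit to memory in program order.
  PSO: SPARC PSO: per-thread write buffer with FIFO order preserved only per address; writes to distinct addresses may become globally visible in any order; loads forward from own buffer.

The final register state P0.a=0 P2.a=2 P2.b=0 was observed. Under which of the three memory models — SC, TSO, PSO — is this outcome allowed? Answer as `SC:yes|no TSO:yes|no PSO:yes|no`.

outcome vector order: (P0.a,P2.a,P2.b)
SC (11): 000 001 021 100 101 120 121 200 201 220 221
TSO (12): 000 001 020 021 100 101 120 121 200 201 220 221
PSO (12): 000 001 020 021 100 101 120 121 200 201 220 221
target 020 ∈ {TSO,PSO}

SC:no TSO:yes PSO:yes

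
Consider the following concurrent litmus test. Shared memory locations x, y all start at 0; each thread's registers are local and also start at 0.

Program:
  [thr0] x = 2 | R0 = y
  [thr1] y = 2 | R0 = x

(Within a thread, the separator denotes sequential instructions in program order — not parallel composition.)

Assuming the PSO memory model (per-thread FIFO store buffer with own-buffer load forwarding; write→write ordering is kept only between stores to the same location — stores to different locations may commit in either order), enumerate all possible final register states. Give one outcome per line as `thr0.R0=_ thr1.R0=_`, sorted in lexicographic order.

outcome vector order: (thr0.R0,thr1.R0)
|PSO outcomes| = 4

thr0.R0=0 thr1.R0=0
thr0.R0=0 thr1.R0=2
thr0.R0=2 thr1.R0=0
thr0.R0=2 thr1.R0=2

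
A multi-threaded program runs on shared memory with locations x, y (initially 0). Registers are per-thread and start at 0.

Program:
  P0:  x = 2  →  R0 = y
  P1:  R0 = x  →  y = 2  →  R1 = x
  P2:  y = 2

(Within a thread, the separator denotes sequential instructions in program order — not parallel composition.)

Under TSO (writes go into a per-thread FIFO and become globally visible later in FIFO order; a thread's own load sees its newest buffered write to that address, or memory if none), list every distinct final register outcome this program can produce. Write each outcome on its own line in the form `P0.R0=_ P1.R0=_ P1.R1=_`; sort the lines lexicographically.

P0.R0=0 P1.R0=0 P1.R1=0
P0.R0=0 P1.R0=0 P1.R1=2
P0.R0=0 P1.R0=2 P1.R1=2
P0.R0=2 P1.R0=0 P1.R1=0
P0.R0=2 P1.R0=0 P1.R1=2
P0.R0=2 P1.R0=2 P1.R1=2

outcome vector order: (P0.R0,P1.R0,P1.R1)
|TSO outcomes| = 6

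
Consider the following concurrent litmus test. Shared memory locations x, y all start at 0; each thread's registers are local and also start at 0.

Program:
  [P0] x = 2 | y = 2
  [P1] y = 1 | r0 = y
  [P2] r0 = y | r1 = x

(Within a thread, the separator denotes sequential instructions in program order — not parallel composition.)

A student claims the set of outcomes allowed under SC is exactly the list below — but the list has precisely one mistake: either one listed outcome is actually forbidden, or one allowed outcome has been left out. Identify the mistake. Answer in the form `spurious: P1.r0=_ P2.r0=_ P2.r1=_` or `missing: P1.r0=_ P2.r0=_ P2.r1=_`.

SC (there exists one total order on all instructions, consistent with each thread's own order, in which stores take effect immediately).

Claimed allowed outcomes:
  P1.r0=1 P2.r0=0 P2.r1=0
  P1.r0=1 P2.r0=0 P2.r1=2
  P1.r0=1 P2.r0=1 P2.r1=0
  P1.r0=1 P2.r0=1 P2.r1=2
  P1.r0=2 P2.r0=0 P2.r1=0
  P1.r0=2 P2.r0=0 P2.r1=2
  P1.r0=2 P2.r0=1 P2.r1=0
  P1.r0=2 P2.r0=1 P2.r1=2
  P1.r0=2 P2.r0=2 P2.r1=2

missing: P1.r0=1 P2.r0=2 P2.r1=2

outcome vector order: (P1.r0,P2.r0,P2.r1)
under SC → 100 102 110 112 122 200 202 210 212 222
SC∖claimed = {122}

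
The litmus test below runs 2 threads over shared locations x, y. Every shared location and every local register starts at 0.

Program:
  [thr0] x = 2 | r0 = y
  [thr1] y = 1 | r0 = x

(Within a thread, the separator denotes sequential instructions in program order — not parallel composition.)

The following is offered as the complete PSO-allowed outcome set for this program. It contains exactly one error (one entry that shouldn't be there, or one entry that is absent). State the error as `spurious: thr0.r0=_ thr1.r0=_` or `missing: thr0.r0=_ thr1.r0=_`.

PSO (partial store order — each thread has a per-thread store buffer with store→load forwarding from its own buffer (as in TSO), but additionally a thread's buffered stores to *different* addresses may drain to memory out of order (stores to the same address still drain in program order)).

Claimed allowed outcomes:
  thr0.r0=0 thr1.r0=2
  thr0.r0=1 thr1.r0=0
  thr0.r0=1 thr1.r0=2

missing: thr0.r0=0 thr1.r0=0

outcome vector order: (thr0.r0,thr1.r0)
PSO: 4 outcomes — {0/0, 0/2, 1/0, 1/2}
PSO∖claimed = {0/0}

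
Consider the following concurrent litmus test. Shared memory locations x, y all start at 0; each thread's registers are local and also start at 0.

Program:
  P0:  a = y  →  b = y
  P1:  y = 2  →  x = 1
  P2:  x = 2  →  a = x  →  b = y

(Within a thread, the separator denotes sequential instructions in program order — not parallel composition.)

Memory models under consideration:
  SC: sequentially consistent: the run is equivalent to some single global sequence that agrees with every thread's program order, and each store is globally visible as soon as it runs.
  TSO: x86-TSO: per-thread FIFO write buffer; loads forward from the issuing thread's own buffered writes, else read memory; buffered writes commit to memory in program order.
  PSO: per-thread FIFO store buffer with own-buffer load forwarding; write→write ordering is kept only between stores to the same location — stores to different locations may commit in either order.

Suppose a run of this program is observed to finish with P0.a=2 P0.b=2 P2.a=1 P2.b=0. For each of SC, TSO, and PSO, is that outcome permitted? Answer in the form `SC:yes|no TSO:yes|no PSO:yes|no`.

SC:no TSO:no PSO:yes

outcome vector order: (P0.a,P0.b,P2.a,P2.b)
[SC] allowed = {(0,0,1,2) (0,0,2,0) (0,0,2,2) (0,2,1,2) (0,2,2,0) (0,2,2,2) (2,2,1,2) (2,2,2,0) (2,2,2,2)}
[TSO] allowed = {(0,0,1,2) (0,0,2,0) (0,0,2,2) (0,2,1,2) (0,2,2,0) (0,2,2,2) (2,2,1,2) (2,2,2,0) (2,2,2,2)}
[PSO] allowed = {(0,0,1,0) (0,0,1,2) (0,0,2,0) (0,0,2,2) (0,2,1,0) (0,2,1,2) (0,2,2,0) (0,2,2,2) (2,2,1,0) (2,2,1,2) (2,2,2,0) (2,2,2,2)}
target (2,2,1,0) ∈ {PSO}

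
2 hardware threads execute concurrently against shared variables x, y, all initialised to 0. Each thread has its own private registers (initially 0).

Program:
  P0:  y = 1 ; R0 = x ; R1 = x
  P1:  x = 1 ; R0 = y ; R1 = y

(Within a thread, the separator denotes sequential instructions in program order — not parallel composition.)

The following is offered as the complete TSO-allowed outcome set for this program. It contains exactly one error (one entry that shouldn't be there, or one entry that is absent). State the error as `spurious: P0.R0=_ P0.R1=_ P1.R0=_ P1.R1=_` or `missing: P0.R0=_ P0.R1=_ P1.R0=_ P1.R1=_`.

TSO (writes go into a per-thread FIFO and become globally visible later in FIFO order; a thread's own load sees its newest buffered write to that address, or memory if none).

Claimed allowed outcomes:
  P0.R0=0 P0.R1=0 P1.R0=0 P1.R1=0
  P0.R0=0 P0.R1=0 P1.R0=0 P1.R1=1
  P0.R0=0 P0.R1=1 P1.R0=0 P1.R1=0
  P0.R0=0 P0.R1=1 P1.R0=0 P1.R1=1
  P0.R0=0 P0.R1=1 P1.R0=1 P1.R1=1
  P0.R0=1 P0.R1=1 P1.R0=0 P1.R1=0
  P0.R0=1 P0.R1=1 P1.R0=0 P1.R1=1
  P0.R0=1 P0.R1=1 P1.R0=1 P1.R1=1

missing: P0.R0=0 P0.R1=0 P1.R0=1 P1.R1=1

outcome vector order: (P0.R0,P0.R1,P1.R0,P1.R1)
under TSO → 0/0/0/0, 0/0/0/1, 0/0/1/1, 0/1/0/0, 0/1/0/1, 0/1/1/1, 1/1/0/0, 1/1/0/1, 1/1/1/1
TSO∖claimed = {0/0/1/1}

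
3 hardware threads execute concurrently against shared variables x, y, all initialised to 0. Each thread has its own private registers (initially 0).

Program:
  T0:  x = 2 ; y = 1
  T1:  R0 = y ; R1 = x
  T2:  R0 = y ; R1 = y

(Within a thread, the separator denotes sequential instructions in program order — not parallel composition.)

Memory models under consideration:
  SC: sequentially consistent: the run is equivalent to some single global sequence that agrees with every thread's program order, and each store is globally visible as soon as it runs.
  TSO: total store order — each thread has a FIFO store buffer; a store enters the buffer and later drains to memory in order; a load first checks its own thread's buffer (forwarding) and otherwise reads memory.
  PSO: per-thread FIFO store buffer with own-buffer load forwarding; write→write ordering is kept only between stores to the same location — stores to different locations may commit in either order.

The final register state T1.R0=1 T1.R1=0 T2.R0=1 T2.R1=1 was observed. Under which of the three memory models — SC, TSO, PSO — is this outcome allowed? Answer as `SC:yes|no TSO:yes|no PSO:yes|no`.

outcome vector order: (T1.R0,T1.R1,T2.R0,T2.R1)
[SC] allowed = {0/0/0/0; 0/0/0/1; 0/0/1/1; 0/2/0/0; 0/2/0/1; 0/2/1/1; 1/2/0/0; 1/2/0/1; 1/2/1/1}
[TSO] allowed = {0/0/0/0; 0/0/0/1; 0/0/1/1; 0/2/0/0; 0/2/0/1; 0/2/1/1; 1/2/0/0; 1/2/0/1; 1/2/1/1}
[PSO] allowed = {0/0/0/0; 0/0/0/1; 0/0/1/1; 0/2/0/0; 0/2/0/1; 0/2/1/1; 1/0/0/0; 1/0/0/1; 1/0/1/1; 1/2/0/0; 1/2/0/1; 1/2/1/1}
target 1/0/1/1 ∈ {PSO}

SC:no TSO:no PSO:yes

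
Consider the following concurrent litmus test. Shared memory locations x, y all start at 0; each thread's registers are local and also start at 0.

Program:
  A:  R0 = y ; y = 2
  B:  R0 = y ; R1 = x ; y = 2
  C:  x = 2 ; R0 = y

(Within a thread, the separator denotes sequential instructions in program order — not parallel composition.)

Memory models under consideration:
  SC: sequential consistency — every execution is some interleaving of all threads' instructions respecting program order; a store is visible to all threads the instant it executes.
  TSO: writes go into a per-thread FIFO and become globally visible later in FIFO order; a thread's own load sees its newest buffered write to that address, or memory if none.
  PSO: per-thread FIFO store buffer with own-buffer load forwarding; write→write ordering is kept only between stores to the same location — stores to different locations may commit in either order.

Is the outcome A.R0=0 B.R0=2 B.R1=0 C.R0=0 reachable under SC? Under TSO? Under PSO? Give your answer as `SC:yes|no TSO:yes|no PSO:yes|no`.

outcome vector order: (A.R0,B.R0,B.R1,C.R0)
SC: 11 outcomes — {<0 0 0 0>, <0 0 0 2>, <0 0 2 0>, <0 0 2 2>, <0 2 0 2>, <0 2 2 0>, <0 2 2 2>, <2 0 0 0>, <2 0 0 2>, <2 0 2 0>, <2 0 2 2>}
TSO: 12 outcomes — {<0 0 0 0>, <0 0 0 2>, <0 0 2 0>, <0 0 2 2>, <0 2 0 0>, <0 2 0 2>, <0 2 2 0>, <0 2 2 2>, <2 0 0 0>, <2 0 0 2>, <2 0 2 0>, <2 0 2 2>}
PSO: 12 outcomes — {<0 0 0 0>, <0 0 0 2>, <0 0 2 0>, <0 0 2 2>, <0 2 0 0>, <0 2 0 2>, <0 2 2 0>, <0 2 2 2>, <2 0 0 0>, <2 0 0 2>, <2 0 2 0>, <2 0 2 2>}
target <0 2 0 0> ∈ {TSO,PSO}

SC:no TSO:yes PSO:yes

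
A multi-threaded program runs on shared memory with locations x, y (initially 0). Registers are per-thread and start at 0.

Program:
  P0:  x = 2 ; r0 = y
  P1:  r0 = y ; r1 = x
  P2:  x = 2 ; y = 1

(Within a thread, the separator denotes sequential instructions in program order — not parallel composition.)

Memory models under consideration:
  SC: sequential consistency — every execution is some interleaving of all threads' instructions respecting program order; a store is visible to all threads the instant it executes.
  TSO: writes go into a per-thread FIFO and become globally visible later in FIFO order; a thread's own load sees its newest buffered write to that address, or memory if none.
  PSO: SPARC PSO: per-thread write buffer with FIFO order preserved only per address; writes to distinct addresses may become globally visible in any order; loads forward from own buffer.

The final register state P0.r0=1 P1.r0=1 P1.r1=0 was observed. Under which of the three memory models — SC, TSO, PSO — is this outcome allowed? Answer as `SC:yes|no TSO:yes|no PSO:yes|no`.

SC:no TSO:no PSO:yes

outcome vector order: (P0.r0,P1.r0,P1.r1)
SC: 6 outcomes — {<0 0 0>, <0 0 2>, <0 1 2>, <1 0 0>, <1 0 2>, <1 1 2>}
TSO: 6 outcomes — {<0 0 0>, <0 0 2>, <0 1 2>, <1 0 0>, <1 0 2>, <1 1 2>}
PSO: 8 outcomes — {<0 0 0>, <0 0 2>, <0 1 0>, <0 1 2>, <1 0 0>, <1 0 2>, <1 1 0>, <1 1 2>}
target <1 1 0> ∈ {PSO}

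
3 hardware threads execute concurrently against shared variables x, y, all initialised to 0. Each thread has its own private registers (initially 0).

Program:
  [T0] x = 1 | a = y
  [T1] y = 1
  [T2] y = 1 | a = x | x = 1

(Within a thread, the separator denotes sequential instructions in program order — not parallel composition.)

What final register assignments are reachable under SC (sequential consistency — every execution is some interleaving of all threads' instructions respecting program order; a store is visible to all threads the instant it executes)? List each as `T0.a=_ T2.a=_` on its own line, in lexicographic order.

outcome vector order: (T0.a,T2.a)
|SC outcomes| = 3

T0.a=0 T2.a=1
T0.a=1 T2.a=0
T0.a=1 T2.a=1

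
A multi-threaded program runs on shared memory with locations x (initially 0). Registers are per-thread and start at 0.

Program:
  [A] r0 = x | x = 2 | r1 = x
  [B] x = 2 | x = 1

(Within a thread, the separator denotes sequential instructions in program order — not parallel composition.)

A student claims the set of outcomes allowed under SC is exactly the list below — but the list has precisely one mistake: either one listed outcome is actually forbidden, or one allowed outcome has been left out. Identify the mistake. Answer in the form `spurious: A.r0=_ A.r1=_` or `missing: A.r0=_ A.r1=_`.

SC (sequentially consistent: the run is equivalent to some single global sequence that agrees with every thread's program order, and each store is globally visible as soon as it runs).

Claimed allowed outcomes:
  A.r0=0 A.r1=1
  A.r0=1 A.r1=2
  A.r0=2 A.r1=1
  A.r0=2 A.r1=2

outcome vector order: (A.r0,A.r1)
under SC → <0 1> <0 2> <1 2> <2 1> <2 2>
SC∖claimed = {<0 2>}

missing: A.r0=0 A.r1=2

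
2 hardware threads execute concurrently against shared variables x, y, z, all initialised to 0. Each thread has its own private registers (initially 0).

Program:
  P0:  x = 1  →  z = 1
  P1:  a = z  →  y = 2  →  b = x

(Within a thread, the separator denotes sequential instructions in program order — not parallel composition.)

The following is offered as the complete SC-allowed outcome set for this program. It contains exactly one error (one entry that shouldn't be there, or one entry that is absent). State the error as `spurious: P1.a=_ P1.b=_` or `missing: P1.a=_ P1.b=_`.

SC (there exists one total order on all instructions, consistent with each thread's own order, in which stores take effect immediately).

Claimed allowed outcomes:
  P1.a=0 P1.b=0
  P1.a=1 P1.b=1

outcome vector order: (P1.a,P1.b)
SC (3): 0/0 0/1 1/1
SC∖claimed = {0/1}

missing: P1.a=0 P1.b=1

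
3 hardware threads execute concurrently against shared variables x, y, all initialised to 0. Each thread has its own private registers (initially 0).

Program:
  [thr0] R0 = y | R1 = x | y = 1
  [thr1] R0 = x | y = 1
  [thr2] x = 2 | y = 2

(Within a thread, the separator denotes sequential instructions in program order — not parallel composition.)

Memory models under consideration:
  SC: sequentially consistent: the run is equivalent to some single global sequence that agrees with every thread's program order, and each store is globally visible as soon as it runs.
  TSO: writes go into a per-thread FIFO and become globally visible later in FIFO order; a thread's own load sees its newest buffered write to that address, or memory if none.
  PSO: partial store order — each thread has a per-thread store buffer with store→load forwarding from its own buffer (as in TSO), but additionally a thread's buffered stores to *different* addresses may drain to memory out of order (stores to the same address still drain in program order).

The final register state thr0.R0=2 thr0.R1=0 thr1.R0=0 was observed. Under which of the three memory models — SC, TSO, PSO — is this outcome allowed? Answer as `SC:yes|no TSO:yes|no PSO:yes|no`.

SC:no TSO:no PSO:yes

outcome vector order: (thr0.R0,thr0.R1,thr1.R0)
SC: 9 outcomes — {0/0/0 0/0/2 0/2/0 0/2/2 1/0/0 1/2/0 1/2/2 2/2/0 2/2/2}
TSO: 9 outcomes — {0/0/0 0/0/2 0/2/0 0/2/2 1/0/0 1/2/0 1/2/2 2/2/0 2/2/2}
PSO: 11 outcomes — {0/0/0 0/0/2 0/2/0 0/2/2 1/0/0 1/2/0 1/2/2 2/0/0 2/0/2 2/2/0 2/2/2}
target 2/0/0 ∈ {PSO}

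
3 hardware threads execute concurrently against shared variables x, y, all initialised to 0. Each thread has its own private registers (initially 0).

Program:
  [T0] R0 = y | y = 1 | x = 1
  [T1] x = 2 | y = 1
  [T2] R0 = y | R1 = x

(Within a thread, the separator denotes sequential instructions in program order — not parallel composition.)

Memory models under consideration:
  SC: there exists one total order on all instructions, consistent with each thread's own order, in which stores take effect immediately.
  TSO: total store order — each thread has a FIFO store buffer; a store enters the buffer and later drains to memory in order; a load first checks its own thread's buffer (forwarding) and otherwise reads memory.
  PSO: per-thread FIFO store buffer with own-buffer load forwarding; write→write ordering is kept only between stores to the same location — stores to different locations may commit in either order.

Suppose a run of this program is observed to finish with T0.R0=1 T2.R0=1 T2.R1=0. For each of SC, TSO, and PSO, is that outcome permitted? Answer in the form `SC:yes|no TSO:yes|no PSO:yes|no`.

SC:no TSO:no PSO:yes

outcome vector order: (T0.R0,T2.R0,T2.R1)
SC: 11 outcomes — {0/0/0; 0/0/1; 0/0/2; 0/1/0; 0/1/1; 0/1/2; 1/0/0; 1/0/1; 1/0/2; 1/1/1; 1/1/2}
TSO: 11 outcomes — {0/0/0; 0/0/1; 0/0/2; 0/1/0; 0/1/1; 0/1/2; 1/0/0; 1/0/1; 1/0/2; 1/1/1; 1/1/2}
PSO: 12 outcomes — {0/0/0; 0/0/1; 0/0/2; 0/1/0; 0/1/1; 0/1/2; 1/0/0; 1/0/1; 1/0/2; 1/1/0; 1/1/1; 1/1/2}
target 1/1/0 ∈ {PSO}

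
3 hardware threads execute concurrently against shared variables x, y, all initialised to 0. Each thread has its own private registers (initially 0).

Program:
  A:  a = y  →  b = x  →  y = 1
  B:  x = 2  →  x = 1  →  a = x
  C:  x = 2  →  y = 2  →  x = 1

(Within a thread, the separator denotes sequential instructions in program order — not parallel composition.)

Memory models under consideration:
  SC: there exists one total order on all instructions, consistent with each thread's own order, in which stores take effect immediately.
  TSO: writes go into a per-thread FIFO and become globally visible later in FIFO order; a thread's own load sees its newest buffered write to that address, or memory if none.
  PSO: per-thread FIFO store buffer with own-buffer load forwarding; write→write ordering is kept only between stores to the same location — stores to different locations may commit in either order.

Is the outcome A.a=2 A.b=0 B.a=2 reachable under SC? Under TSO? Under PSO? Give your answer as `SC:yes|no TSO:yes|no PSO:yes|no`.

SC:no TSO:no PSO:yes

outcome vector order: (A.a,A.b,B.a)
[SC] allowed = {001 002 011 012 021 022 211 212 221 222}
[TSO] allowed = {001 002 011 012 021 022 211 212 221 222}
[PSO] allowed = {001 002 011 012 021 022 201 202 211 212 221 222}
target 202 ∈ {PSO}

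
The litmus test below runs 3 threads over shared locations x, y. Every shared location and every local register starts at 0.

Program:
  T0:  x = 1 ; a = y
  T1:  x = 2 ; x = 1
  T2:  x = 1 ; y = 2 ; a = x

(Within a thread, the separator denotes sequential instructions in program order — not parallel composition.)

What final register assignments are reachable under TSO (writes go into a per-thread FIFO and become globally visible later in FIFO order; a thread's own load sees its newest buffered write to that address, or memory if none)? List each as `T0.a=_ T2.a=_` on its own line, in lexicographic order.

outcome vector order: (T0.a,T2.a)
|TSO outcomes| = 4

T0.a=0 T2.a=1
T0.a=0 T2.a=2
T0.a=2 T2.a=1
T0.a=2 T2.a=2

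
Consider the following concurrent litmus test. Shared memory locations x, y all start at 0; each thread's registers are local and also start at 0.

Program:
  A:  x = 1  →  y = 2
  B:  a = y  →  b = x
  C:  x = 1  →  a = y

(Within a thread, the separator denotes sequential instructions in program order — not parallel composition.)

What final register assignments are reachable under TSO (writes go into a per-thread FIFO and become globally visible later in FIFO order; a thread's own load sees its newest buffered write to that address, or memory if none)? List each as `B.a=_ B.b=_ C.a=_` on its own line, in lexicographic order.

B.a=0 B.b=0 C.a=0
B.a=0 B.b=0 C.a=2
B.a=0 B.b=1 C.a=0
B.a=0 B.b=1 C.a=2
B.a=2 B.b=1 C.a=0
B.a=2 B.b=1 C.a=2

outcome vector order: (B.a,B.b,C.a)
|TSO outcomes| = 6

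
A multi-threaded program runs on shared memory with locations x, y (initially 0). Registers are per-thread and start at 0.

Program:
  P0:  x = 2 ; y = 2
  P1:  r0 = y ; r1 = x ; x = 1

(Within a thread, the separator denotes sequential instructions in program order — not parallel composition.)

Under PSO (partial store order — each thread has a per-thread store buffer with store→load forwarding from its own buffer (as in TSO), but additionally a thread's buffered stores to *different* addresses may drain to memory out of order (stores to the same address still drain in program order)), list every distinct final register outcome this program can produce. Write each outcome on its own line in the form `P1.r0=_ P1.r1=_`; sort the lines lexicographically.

P1.r0=0 P1.r1=0
P1.r0=0 P1.r1=2
P1.r0=2 P1.r1=0
P1.r0=2 P1.r1=2

outcome vector order: (P1.r0,P1.r1)
|PSO outcomes| = 4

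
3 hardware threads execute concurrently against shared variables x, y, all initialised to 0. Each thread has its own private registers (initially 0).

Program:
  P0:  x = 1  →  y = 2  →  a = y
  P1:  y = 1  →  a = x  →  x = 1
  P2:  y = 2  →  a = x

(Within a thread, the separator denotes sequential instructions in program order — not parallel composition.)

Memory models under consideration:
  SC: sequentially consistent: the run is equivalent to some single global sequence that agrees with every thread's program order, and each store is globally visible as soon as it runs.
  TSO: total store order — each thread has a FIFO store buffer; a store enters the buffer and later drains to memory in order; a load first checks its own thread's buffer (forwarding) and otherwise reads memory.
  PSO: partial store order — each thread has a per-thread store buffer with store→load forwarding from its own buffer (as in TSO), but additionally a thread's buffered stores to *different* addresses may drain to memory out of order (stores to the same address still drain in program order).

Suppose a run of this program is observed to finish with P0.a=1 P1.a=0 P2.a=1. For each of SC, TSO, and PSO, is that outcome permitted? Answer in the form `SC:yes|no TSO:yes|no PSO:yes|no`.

SC:no TSO:yes PSO:yes

outcome vector order: (P0.a,P1.a,P2.a)
under SC → 110, 111, 200, 201, 210, 211
under TSO → 100, 101, 110, 111, 200, 201, 210, 211
under PSO → 100, 101, 110, 111, 200, 201, 210, 211
target 101 ∈ {TSO,PSO}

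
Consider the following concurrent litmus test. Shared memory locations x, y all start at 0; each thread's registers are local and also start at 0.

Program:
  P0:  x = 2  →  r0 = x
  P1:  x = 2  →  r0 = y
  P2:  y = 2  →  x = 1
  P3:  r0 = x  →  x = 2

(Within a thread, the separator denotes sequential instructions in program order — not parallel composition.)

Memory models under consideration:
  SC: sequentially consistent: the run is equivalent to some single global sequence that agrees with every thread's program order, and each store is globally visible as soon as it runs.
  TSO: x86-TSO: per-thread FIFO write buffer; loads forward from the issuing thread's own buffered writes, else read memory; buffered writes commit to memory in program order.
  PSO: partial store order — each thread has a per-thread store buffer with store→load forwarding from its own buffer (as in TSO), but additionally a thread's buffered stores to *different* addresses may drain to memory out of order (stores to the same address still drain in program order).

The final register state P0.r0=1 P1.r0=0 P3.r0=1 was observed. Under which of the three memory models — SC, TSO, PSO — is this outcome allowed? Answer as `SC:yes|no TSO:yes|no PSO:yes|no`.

SC:yes TSO:yes PSO:yes

outcome vector order: (P0.r0,P1.r0,P3.r0)
[SC] allowed = {<1 0 0> <1 0 1> <1 0 2> <1 2 0> <1 2 1> <1 2 2> <2 0 0> <2 0 1> <2 0 2> <2 2 0> <2 2 1> <2 2 2>}
[TSO] allowed = {<1 0 0> <1 0 1> <1 0 2> <1 2 0> <1 2 1> <1 2 2> <2 0 0> <2 0 1> <2 0 2> <2 2 0> <2 2 1> <2 2 2>}
[PSO] allowed = {<1 0 0> <1 0 1> <1 0 2> <1 2 0> <1 2 1> <1 2 2> <2 0 0> <2 0 1> <2 0 2> <2 2 0> <2 2 1> <2 2 2>}
target <1 0 1> ∈ {SC,TSO,PSO}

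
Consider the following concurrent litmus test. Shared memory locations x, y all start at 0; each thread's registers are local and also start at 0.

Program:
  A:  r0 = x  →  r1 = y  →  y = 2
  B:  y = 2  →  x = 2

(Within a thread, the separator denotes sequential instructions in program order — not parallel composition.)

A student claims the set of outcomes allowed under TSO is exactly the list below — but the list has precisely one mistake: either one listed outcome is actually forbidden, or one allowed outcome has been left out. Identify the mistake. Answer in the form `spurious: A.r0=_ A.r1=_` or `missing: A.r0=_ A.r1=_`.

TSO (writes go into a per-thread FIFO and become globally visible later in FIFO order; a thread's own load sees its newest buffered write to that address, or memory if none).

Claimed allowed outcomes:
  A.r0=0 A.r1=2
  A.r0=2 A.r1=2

outcome vector order: (A.r0,A.r1)
under TSO → <0 0> <0 2> <2 2>
TSO∖claimed = {<0 0>}

missing: A.r0=0 A.r1=0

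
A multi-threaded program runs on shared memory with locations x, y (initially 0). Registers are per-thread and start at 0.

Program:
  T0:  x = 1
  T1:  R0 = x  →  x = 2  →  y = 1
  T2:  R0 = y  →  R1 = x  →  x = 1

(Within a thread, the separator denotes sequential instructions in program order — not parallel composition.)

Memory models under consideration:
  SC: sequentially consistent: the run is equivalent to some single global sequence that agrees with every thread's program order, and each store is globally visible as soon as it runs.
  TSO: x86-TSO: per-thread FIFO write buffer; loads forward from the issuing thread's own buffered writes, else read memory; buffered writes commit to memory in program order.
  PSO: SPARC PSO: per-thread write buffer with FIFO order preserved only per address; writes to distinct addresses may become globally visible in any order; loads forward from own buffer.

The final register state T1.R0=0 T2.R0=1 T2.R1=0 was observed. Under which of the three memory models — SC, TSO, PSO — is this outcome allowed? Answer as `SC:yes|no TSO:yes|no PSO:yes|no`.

SC:no TSO:no PSO:yes

outcome vector order: (T1.R0,T2.R0,T2.R1)
under SC → 000 001 002 011 012 100 101 102 112
under TSO → 000 001 002 011 012 100 101 102 112
under PSO → 000 001 002 010 011 012 100 101 102 111 112
target 010 ∈ {PSO}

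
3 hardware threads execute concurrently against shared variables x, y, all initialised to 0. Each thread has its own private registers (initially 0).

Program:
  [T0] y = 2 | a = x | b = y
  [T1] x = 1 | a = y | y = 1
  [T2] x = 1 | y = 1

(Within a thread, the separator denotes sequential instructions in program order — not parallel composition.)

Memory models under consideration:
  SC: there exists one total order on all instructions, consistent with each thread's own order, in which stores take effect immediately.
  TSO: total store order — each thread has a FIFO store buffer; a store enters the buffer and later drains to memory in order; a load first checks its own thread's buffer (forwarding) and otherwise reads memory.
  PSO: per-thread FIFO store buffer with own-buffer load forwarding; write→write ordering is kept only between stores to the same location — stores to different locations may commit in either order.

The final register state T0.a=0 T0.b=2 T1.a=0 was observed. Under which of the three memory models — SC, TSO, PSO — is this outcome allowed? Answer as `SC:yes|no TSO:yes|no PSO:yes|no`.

outcome vector order: (T0.a,T0.b,T1.a)
SC (10): (0,1,1) (0,1,2) (0,2,1) (0,2,2) (1,1,0) (1,1,1) (1,1,2) (1,2,0) (1,2,1) (1,2,2)
TSO (12): (0,1,0) (0,1,1) (0,1,2) (0,2,0) (0,2,1) (0,2,2) (1,1,0) (1,1,1) (1,1,2) (1,2,0) (1,2,1) (1,2,2)
PSO (12): (0,1,0) (0,1,1) (0,1,2) (0,2,0) (0,2,1) (0,2,2) (1,1,0) (1,1,1) (1,1,2) (1,2,0) (1,2,1) (1,2,2)
target (0,2,0) ∈ {TSO,PSO}

SC:no TSO:yes PSO:yes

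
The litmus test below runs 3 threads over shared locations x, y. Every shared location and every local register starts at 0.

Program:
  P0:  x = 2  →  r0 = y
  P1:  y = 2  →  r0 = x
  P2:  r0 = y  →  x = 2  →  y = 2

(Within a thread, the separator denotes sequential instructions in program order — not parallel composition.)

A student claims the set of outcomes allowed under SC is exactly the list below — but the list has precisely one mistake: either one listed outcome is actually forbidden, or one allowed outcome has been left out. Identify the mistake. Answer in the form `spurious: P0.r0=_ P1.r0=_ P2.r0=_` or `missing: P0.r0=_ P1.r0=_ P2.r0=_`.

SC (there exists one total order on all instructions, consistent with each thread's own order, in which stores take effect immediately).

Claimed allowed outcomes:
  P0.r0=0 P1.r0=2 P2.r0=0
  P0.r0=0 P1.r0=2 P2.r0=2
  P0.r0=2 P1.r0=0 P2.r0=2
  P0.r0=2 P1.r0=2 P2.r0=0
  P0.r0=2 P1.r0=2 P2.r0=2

missing: P0.r0=2 P1.r0=0 P2.r0=0

outcome vector order: (P0.r0,P1.r0,P2.r0)
under SC → <0 2 0>, <0 2 2>, <2 0 0>, <2 0 2>, <2 2 0>, <2 2 2>
SC∖claimed = {<2 0 0>}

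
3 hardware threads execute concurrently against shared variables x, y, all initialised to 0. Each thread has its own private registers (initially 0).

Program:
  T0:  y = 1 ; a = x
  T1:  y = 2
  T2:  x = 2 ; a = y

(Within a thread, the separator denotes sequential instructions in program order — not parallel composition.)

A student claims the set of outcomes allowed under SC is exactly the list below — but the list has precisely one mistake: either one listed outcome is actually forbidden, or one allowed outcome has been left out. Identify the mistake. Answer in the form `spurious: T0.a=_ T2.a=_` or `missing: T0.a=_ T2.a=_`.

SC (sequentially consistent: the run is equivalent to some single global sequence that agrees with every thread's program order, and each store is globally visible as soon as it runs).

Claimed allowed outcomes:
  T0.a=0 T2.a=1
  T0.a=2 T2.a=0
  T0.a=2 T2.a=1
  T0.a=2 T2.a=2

outcome vector order: (T0.a,T2.a)
SC (5): 0/1, 0/2, 2/0, 2/1, 2/2
SC∖claimed = {0/2}

missing: T0.a=0 T2.a=2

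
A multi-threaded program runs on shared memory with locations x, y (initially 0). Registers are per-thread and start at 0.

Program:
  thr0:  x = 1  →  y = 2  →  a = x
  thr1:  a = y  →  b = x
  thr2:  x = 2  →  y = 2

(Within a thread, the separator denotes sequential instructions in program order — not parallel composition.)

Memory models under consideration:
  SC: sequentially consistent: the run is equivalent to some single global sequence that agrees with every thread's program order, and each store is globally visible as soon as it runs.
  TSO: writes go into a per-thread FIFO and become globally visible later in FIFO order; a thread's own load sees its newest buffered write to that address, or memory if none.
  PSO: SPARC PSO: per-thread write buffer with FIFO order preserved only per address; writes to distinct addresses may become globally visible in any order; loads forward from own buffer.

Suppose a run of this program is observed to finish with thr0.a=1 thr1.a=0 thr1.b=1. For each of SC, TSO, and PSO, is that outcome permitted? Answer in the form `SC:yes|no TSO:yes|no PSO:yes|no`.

SC:yes TSO:yes PSO:yes

outcome vector order: (thr0.a,thr1.a,thr1.b)
SC: 10 outcomes — {<1 0 0>, <1 0 1>, <1 0 2>, <1 2 1>, <1 2 2>, <2 0 0>, <2 0 1>, <2 0 2>, <2 2 1>, <2 2 2>}
TSO: 10 outcomes — {<1 0 0>, <1 0 1>, <1 0 2>, <1 2 1>, <1 2 2>, <2 0 0>, <2 0 1>, <2 0 2>, <2 2 1>, <2 2 2>}
PSO: 12 outcomes — {<1 0 0>, <1 0 1>, <1 0 2>, <1 2 0>, <1 2 1>, <1 2 2>, <2 0 0>, <2 0 1>, <2 0 2>, <2 2 0>, <2 2 1>, <2 2 2>}
target <1 0 1> ∈ {SC,TSO,PSO}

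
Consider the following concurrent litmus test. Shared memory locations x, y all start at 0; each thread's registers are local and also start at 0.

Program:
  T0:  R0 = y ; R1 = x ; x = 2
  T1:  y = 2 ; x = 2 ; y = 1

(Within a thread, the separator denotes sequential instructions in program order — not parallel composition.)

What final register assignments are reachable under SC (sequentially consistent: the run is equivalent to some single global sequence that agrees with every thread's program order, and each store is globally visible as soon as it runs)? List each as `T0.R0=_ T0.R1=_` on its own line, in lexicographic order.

T0.R0=0 T0.R1=0
T0.R0=0 T0.R1=2
T0.R0=1 T0.R1=2
T0.R0=2 T0.R1=0
T0.R0=2 T0.R1=2

outcome vector order: (T0.R0,T0.R1)
|SC outcomes| = 5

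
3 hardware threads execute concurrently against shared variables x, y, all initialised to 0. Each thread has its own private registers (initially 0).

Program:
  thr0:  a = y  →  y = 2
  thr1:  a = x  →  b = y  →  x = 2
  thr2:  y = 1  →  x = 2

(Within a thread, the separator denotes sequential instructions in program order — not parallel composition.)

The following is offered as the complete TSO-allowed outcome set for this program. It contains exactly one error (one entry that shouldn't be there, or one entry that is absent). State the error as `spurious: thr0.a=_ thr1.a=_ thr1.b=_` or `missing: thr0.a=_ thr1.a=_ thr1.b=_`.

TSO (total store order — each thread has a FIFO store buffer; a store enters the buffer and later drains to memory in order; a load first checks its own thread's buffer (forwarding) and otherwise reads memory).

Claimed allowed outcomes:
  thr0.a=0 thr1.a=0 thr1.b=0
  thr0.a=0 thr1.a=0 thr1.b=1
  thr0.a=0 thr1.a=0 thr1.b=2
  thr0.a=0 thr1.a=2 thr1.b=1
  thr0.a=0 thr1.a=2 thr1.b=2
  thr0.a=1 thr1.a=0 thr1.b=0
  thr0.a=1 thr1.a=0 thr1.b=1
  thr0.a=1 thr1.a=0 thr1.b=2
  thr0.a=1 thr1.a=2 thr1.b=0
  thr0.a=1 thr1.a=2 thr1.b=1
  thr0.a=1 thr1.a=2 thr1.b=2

spurious: thr0.a=1 thr1.a=2 thr1.b=0

outcome vector order: (thr0.a,thr1.a,thr1.b)
[TSO] allowed = {(0,0,0), (0,0,1), (0,0,2), (0,2,1), (0,2,2), (1,0,0), (1,0,1), (1,0,2), (1,2,1), (1,2,2)}
claimed∖TSO = {(1,2,0)}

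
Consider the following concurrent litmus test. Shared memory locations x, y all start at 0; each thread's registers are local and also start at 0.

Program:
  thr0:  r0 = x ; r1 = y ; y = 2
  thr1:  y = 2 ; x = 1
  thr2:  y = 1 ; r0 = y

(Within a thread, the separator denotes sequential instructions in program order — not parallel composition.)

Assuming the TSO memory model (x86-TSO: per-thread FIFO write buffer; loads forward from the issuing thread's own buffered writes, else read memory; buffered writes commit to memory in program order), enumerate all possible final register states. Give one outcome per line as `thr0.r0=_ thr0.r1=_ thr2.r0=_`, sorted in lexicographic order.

outcome vector order: (thr0.r0,thr0.r1,thr2.r0)
|TSO outcomes| = 10

thr0.r0=0 thr0.r1=0 thr2.r0=1
thr0.r0=0 thr0.r1=0 thr2.r0=2
thr0.r0=0 thr0.r1=1 thr2.r0=1
thr0.r0=0 thr0.r1=1 thr2.r0=2
thr0.r0=0 thr0.r1=2 thr2.r0=1
thr0.r0=0 thr0.r1=2 thr2.r0=2
thr0.r0=1 thr0.r1=1 thr2.r0=1
thr0.r0=1 thr0.r1=1 thr2.r0=2
thr0.r0=1 thr0.r1=2 thr2.r0=1
thr0.r0=1 thr0.r1=2 thr2.r0=2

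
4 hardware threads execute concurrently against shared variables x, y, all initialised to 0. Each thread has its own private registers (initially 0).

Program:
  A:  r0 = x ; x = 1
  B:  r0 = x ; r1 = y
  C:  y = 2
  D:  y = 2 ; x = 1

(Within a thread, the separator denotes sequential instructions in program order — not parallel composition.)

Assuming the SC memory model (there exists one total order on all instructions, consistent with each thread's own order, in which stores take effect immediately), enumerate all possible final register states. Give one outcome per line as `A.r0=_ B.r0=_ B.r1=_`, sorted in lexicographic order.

outcome vector order: (A.r0,B.r0,B.r1)
|SC outcomes| = 7

A.r0=0 B.r0=0 B.r1=0
A.r0=0 B.r0=0 B.r1=2
A.r0=0 B.r0=1 B.r1=0
A.r0=0 B.r0=1 B.r1=2
A.r0=1 B.r0=0 B.r1=0
A.r0=1 B.r0=0 B.r1=2
A.r0=1 B.r0=1 B.r1=2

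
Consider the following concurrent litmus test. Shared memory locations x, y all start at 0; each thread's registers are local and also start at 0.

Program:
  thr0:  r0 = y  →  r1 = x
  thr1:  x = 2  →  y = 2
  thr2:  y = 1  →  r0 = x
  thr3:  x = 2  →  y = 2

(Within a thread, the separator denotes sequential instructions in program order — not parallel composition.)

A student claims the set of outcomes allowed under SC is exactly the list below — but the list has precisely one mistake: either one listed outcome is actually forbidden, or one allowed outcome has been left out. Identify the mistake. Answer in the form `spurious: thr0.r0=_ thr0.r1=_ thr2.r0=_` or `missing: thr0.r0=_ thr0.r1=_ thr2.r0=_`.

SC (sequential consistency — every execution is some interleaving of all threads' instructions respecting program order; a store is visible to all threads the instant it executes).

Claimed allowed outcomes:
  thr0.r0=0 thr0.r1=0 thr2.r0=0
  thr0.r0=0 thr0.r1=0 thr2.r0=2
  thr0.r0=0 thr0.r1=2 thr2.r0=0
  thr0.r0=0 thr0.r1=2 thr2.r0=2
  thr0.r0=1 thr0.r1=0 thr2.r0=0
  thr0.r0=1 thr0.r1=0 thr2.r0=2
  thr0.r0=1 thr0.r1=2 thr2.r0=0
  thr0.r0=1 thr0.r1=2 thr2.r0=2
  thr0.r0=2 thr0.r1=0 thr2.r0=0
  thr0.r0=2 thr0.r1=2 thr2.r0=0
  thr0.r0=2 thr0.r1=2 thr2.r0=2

spurious: thr0.r0=2 thr0.r1=0 thr2.r0=0

outcome vector order: (thr0.r0,thr0.r1,thr2.r0)
[SC] allowed = {000 002 020 022 100 102 120 122 220 222}
claimed∖SC = {200}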